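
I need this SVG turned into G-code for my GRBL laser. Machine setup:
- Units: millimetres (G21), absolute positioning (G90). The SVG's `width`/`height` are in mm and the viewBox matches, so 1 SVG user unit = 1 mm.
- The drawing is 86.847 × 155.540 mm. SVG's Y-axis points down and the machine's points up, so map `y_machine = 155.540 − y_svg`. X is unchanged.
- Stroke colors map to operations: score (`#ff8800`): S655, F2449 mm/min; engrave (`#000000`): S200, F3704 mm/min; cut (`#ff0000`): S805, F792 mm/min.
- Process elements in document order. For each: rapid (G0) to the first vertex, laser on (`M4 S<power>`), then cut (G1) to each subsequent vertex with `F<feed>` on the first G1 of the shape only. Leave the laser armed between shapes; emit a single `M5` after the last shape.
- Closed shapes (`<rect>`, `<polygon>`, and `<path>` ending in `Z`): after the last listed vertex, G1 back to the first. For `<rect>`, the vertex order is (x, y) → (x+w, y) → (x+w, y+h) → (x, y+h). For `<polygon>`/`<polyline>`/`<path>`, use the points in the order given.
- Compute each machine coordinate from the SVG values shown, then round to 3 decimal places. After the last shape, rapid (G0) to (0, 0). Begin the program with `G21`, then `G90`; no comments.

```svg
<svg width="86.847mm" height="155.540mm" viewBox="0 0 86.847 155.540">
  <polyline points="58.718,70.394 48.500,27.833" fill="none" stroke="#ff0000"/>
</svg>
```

G21
G90
G0 X58.718 Y85.146
M4 S805
G1 X48.500 Y127.707 F792
M5
G0 X0.000 Y0.000

Since the viewBox matches the mm dimensions, user units are millimetres directly. The only transform is the Y-flip y_m = 155.540 − y_svg.

Shape 1 is a line segment drawn with `<polyline>`. Its stroke #ff0000 means cut at S805, F792. After flipping Y the toolpath is (58.718,85.146) → (48.500,127.707).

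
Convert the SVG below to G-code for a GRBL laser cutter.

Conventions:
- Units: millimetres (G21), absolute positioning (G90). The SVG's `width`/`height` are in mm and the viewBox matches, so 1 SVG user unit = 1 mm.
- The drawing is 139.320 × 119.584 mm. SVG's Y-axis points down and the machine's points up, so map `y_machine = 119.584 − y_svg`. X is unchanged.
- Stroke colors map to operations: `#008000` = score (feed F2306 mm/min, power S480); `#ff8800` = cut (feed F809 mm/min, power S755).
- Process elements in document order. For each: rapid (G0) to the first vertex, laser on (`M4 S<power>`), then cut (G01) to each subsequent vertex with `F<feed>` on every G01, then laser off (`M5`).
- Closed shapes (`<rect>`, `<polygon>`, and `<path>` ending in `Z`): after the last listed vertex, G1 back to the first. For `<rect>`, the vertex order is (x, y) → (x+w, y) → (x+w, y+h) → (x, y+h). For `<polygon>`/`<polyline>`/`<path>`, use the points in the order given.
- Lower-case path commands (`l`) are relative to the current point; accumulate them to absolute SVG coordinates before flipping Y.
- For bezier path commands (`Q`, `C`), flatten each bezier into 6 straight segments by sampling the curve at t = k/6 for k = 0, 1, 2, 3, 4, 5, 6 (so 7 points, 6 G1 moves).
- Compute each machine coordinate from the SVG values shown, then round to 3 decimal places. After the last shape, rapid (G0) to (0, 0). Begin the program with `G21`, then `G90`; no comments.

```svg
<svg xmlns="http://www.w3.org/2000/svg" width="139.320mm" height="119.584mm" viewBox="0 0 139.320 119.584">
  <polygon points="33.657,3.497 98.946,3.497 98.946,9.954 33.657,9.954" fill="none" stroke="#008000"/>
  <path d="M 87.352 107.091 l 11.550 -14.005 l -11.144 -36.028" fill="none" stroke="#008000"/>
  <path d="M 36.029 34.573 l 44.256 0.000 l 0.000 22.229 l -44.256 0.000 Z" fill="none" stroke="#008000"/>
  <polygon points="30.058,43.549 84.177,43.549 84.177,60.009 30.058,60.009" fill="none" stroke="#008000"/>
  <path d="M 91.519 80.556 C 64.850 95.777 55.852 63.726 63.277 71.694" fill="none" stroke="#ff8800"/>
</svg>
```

viewBox `0 0 139.320 119.584` with mm width/height → 1 unit = 1 mm. Flip: y_m = 119.584 − y_svg.

**Shape 1** — `<polygon>` rectangle, stroke `#008000` → score (S480, F2306). Machine vertices: (33.657,116.087) → (98.946,116.087) → (98.946,109.630) → (33.657,109.630) → (33.657,116.087). Closed: final G1 returns to the first vertex.

**Shape 2** — `<path>` open polyline, stroke `#008000` → score (S480, F2306). Machine vertices: (87.352,12.493) → (98.902,26.498) → (87.758,62.526). Open path.

**Shape 3** — `<path>` rectangle, stroke `#008000` → score (S480, F2306). Machine vertices: (36.029,85.011) → (80.285,85.011) → (80.285,62.782) → (36.029,62.782) → (36.029,85.011). Closed: final G1 returns to the first vertex.

**Shape 4** — `<polygon>` rectangle, stroke `#008000` → score (S480, F2306). Machine vertices: (30.058,76.035) → (84.177,76.035) → (84.177,59.575) → (30.058,59.575) → (30.058,76.035). Closed: final G1 returns to the first vertex.

**Shape 5** — `<path>` cubic bezier, stroke `#ff8800` → cut (S755, F809). Control points (SVG): P0=(91.519,80.556), P1=(64.850,95.777), P2=(55.852,63.726), P3=(63.277,71.694); sampled at t=k/6. Machine vertices: (91.519,39.028) → (79.651,34.953) → (70.694,36.331) → (64.613,40.739) → (61.373,45.751) → (60.939,48.943) → (63.277,47.890). Open path.

G21
G90
G0 X33.657 Y116.087
M4 S480
G01 X98.946 Y116.087 F2306
G01 X98.946 Y109.630 F2306
G01 X33.657 Y109.630 F2306
G01 X33.657 Y116.087 F2306
M5
G0 X87.352 Y12.493
M4 S480
G01 X98.902 Y26.498 F2306
G01 X87.758 Y62.526 F2306
M5
G0 X36.029 Y85.011
M4 S480
G01 X80.285 Y85.011 F2306
G01 X80.285 Y62.782 F2306
G01 X36.029 Y62.782 F2306
G01 X36.029 Y85.011 F2306
M5
G0 X30.058 Y76.035
M4 S480
G01 X84.177 Y76.035 F2306
G01 X84.177 Y59.575 F2306
G01 X30.058 Y59.575 F2306
G01 X30.058 Y76.035 F2306
M5
G0 X91.519 Y39.028
M4 S755
G01 X79.651 Y34.953 F809
G01 X70.694 Y36.331 F809
G01 X64.613 Y40.739 F809
G01 X61.373 Y45.751 F809
G01 X60.939 Y48.943 F809
G01 X63.277 Y47.890 F809
M5
G0 X0.000 Y0.000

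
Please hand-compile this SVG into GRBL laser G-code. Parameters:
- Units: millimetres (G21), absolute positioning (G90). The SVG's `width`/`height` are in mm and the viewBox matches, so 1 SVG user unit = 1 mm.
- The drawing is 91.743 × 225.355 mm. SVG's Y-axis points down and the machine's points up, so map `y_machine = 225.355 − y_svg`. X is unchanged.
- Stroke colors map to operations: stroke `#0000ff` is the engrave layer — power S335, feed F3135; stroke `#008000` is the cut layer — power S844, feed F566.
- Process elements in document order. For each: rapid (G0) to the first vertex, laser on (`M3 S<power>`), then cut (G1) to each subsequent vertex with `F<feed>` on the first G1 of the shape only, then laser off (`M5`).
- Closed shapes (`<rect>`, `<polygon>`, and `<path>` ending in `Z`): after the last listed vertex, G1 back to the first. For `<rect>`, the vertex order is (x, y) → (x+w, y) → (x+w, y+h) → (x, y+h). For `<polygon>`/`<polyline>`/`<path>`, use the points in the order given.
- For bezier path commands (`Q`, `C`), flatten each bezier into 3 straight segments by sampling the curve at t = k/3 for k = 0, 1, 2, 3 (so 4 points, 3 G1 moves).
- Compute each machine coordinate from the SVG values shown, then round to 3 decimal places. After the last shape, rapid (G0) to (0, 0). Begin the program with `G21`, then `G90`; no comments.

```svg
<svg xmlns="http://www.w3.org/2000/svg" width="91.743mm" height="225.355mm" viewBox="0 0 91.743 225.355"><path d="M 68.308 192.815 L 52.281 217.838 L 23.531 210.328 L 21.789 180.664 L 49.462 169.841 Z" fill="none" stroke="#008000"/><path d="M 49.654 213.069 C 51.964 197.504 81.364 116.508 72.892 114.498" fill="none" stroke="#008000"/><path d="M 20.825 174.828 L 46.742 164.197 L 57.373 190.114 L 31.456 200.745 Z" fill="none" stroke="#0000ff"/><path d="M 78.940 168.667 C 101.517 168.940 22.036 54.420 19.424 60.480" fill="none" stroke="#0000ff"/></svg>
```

G21
G90
G0 X68.308 Y32.540
M3 S844
G1 X52.281 Y7.517 F566
G1 X23.531 Y15.027
G1 X21.789 Y44.691
G1 X49.462 Y55.514
G1 X68.308 Y32.540
M5
G0 X49.654 Y12.286
M3 S844
G1 X58.588 Y44.313 F566
G1 X71.146 Y87.867
G1 X72.892 Y110.857
M5
G0 X20.825 Y50.527
M3 S335
G1 X46.742 Y61.158 F3135
G1 X57.373 Y35.241
G1 X31.456 Y24.610
G1 X20.825 Y50.527
M5
G0 X78.940 Y56.688
M3 S335
G1 X74.125 Y85.962 F3135
G1 X41.032 Y139.459
G1 X19.424 Y164.875
M5
G0 X0.000 Y0.000

Since the viewBox matches the mm dimensions, user units are millimetres directly. The only transform is the Y-flip y_m = 225.355 − y_svg.

Shape 1 is a regular polygon drawn with `<path>`. Its stroke #008000 means cut at S844, F566. After flipping Y the toolpath is (68.308,32.540) → (52.281,7.517) → (23.531,15.027) → (21.789,44.691) → (49.462,55.514) → (68.308,32.540), returning to the start.

Shape 2 is a cubic bezier drawn with `<path>`. Its stroke #008000 means cut at S844, F566. After flipping Y the toolpath is (49.654,12.286) → (58.588,44.313) → (71.146,87.867) → (72.892,110.857).

Shape 3 is a regular polygon drawn with `<path>`. Its stroke #0000ff means engrave at S335, F3135. After flipping Y the toolpath is (20.825,50.527) → (46.742,61.158) → (57.373,35.241) → (31.456,24.610) → (20.825,50.527), returning to the start.

Shape 4 is a cubic bezier drawn with `<path>`. Its stroke #0000ff means engrave at S335, F3135. After flipping Y the toolpath is (78.940,56.688) → (74.125,85.962) → (41.032,139.459) → (19.424,164.875).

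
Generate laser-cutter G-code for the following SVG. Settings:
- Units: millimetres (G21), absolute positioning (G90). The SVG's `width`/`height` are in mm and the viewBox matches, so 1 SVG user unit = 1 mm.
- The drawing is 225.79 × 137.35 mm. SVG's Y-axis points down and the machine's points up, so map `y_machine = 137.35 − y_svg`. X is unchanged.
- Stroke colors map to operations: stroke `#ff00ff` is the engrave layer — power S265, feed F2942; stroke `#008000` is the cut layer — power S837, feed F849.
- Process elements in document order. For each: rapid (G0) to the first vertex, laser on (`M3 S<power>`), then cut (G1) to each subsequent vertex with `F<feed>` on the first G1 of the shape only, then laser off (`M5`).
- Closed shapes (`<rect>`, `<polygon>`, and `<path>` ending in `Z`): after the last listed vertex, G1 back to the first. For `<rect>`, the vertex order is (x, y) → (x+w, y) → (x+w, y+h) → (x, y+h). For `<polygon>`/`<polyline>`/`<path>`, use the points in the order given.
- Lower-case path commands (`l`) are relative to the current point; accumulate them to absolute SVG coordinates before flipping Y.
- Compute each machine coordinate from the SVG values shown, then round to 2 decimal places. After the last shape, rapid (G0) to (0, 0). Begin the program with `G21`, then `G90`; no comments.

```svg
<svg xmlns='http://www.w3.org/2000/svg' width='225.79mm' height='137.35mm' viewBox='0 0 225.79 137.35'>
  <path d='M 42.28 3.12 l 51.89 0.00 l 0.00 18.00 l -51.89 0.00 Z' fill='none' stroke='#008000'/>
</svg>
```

G21
G90
G0 X42.28 Y134.23
M3 S837
G1 X94.17 Y134.23 F849
G1 X94.17 Y116.23
G1 X42.28 Y116.23
G1 X42.28 Y134.23
M5
G0 X0.00 Y0.00

viewBox `0 0 225.79 137.35` with mm width/height → 1 unit = 1 mm. Flip: y_m = 137.35 − y_svg.

**Shape 1** — `<path>` rectangle, stroke `#008000` → cut (S837, F849). Machine vertices: (42.28,134.23) → (94.17,134.23) → (94.17,116.23) → (42.28,116.23) → (42.28,134.23). Closed: final G1 returns to the first vertex.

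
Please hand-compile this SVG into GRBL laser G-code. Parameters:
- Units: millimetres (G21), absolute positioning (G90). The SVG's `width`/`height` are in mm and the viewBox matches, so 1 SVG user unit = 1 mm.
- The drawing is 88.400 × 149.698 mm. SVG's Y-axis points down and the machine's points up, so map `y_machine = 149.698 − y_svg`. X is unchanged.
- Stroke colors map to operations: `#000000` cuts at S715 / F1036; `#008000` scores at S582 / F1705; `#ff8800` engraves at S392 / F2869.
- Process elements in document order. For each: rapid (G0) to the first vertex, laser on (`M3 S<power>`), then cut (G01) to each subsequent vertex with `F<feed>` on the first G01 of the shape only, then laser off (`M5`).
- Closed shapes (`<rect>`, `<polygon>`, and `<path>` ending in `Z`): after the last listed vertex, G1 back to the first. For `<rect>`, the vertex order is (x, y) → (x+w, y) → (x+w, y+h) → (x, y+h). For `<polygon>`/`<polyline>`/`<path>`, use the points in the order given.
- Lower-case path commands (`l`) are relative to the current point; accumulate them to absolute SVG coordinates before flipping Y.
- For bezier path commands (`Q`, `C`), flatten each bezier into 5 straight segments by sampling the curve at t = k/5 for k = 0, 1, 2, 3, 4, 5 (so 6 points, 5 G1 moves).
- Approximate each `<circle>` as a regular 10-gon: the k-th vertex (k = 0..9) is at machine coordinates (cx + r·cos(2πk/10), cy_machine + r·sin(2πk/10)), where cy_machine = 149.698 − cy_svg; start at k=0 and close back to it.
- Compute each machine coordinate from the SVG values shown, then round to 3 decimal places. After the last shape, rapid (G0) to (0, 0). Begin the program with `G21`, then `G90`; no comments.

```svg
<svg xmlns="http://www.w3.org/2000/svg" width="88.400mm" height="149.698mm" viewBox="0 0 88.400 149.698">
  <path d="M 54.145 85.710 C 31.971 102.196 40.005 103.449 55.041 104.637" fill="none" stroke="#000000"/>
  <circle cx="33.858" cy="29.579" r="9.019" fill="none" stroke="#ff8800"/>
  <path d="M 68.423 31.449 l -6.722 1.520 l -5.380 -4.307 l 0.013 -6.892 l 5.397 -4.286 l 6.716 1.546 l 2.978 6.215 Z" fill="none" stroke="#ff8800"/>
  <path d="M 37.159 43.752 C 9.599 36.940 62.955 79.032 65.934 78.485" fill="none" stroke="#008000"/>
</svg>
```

1 u = 1 mm; y_m = 149.698 − y.

[1] `<path>` cubic bezier, #000000→cut S715 F1036: (54.145,63.988) → (44.280,55.803) → (40.551,50.546) → (41.844,47.489) → (47.045,45.903) → (55.041,45.061)

[2] `<circle>` circle, #ff8800→engrave S392 F2869: (42.877,120.119) → (41.155,125.420) → (36.645,128.697) → (31.071,128.697) → (26.561,125.420) → (24.839,120.119) → (26.561,114.818) → (31.071,111.541) → (36.645,111.541) → (41.155,114.818) → (42.877,120.119) (closed)

[3] `<path>` regular polygon, #ff8800→engrave S392 F2869: (68.423,118.249) → (61.701,116.729) → (56.321,121.036) → (56.334,127.928) → (61.731,132.214) → (68.447,130.668) → (71.425,124.453) → (68.423,118.249) (closed)

[4] `<path>` cubic bezier, #008000→score S582 F1705: (37.159,105.946) → (29.283,104.897) → (34.524,96.505) → (46.581,85.165) → (59.152,75.269) → (65.934,71.213)

G21
G90
G0 X54.145 Y63.988
M3 S715
G01 X44.280 Y55.803 F1036
G01 X40.551 Y50.546
G01 X41.844 Y47.489
G01 X47.045 Y45.903
G01 X55.041 Y45.061
M5
G0 X42.877 Y120.119
M3 S392
G01 X41.155 Y125.420 F2869
G01 X36.645 Y128.697
G01 X31.071 Y128.697
G01 X26.561 Y125.420
G01 X24.839 Y120.119
G01 X26.561 Y114.818
G01 X31.071 Y111.541
G01 X36.645 Y111.541
G01 X41.155 Y114.818
G01 X42.877 Y120.119
M5
G0 X68.423 Y118.249
M3 S392
G01 X61.701 Y116.729 F2869
G01 X56.321 Y121.036
G01 X56.334 Y127.928
G01 X61.731 Y132.214
G01 X68.447 Y130.668
G01 X71.425 Y124.453
G01 X68.423 Y118.249
M5
G0 X37.159 Y105.946
M3 S582
G01 X29.283 Y104.897 F1705
G01 X34.524 Y96.505
G01 X46.581 Y85.165
G01 X59.152 Y75.269
G01 X65.934 Y71.213
M5
G0 X0.000 Y0.000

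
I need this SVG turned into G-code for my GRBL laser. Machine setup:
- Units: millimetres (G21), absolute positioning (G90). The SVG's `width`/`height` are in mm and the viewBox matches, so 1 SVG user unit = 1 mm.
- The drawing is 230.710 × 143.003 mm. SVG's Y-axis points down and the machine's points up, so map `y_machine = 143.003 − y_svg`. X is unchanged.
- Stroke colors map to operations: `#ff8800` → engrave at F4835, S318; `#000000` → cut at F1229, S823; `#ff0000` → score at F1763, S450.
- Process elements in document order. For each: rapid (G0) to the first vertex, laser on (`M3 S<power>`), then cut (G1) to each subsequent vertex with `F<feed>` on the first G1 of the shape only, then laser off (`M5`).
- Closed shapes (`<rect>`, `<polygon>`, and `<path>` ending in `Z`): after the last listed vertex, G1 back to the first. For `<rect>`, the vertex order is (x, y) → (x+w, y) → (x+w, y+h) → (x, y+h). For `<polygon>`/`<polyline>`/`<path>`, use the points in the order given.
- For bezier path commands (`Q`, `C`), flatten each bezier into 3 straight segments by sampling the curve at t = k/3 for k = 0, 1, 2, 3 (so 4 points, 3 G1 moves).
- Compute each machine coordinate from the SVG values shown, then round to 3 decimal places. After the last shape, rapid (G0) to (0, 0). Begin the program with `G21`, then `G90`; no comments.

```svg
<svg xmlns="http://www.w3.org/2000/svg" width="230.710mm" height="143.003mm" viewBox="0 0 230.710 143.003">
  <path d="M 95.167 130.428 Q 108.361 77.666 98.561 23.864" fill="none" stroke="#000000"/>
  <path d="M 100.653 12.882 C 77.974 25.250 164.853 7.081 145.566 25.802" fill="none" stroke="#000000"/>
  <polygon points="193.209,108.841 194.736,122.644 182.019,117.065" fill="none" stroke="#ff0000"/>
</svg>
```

G21
G90
G0 X95.167 Y12.575
M3 S823
G1 X101.408 Y47.865 F1229
G1 X102.539 Y83.387
G1 X98.561 Y119.139
M5
G0 X100.653 Y130.121
M3 S823
G1 X106.504 Y125.435 F1229
G1 X137.454 Y126.123
G1 X145.566 Y117.201
M5
G0 X193.209 Y34.162
M3 S450
G1 X194.736 Y20.359 F1763
G1 X182.019 Y25.938
G1 X193.209 Y34.162
M5
G0 X0.000 Y0.000

Since the viewBox matches the mm dimensions, user units are millimetres directly. The only transform is the Y-flip y_m = 143.003 − y_svg.

Shape 1 is a quadratic bezier drawn with `<path>`. Its stroke #000000 means cut at S823, F1229. After flipping Y the toolpath is (95.167,12.575) → (101.408,47.865) → (102.539,83.387) → (98.561,119.139).

Shape 2 is a cubic bezier drawn with `<path>`. Its stroke #000000 means cut at S823, F1229. After flipping Y the toolpath is (100.653,130.121) → (106.504,125.435) → (137.454,126.123) → (145.566,117.201).

Shape 3 is a regular polygon drawn with `<polygon>`. Its stroke #ff0000 means score at S450, F1763. After flipping Y the toolpath is (193.209,34.162) → (194.736,20.359) → (182.019,25.938) → (193.209,34.162), returning to the start.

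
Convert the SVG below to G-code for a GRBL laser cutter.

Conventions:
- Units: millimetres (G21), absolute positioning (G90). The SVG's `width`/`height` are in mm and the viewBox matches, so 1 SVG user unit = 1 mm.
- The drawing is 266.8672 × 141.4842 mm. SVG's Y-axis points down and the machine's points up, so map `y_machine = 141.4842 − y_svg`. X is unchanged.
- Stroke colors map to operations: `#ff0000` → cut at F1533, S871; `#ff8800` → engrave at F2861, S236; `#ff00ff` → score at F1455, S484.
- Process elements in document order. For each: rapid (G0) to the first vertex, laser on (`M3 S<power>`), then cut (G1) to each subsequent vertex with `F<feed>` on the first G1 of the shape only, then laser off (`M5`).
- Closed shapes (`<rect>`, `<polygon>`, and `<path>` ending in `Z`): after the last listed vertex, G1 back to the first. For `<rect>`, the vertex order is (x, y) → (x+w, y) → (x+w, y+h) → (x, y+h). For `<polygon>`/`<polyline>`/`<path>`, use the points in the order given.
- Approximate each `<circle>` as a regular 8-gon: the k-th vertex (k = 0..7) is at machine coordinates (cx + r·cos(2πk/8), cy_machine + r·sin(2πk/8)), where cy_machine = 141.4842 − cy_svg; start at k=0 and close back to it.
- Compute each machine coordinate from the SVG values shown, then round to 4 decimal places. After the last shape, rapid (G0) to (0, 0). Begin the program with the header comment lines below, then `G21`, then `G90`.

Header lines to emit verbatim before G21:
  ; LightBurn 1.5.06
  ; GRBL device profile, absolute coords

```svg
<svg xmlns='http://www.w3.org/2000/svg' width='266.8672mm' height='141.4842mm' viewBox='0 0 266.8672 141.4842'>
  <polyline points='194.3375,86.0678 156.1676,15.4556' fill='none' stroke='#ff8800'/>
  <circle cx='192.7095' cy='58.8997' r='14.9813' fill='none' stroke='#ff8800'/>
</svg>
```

1 u = 1 mm; y_m = 141.4842 − y.

[1] `<polyline>` line segment, #ff8800→engrave S236 F2861: (194.3375,55.4164) → (156.1676,126.0286)

[2] `<circle>` circle, #ff8800→engrave S236 F2861: (207.6908,82.5845) → (203.3029,93.1779) → (192.7095,97.5658) → (182.1161,93.1779) → (177.7282,82.5845) → (182.1161,71.9911) → (192.7095,67.6032) → (203.3029,71.9911) → (207.6908,82.5845) (closed)

; LightBurn 1.5.06
; GRBL device profile, absolute coords
G21
G90
G0 X194.3375 Y55.4164
M3 S236
G1 X156.1676 Y126.0286 F2861
M5
G0 X207.6908 Y82.5845
M3 S236
G1 X203.3029 Y93.1779 F2861
G1 X192.7095 Y97.5658
G1 X182.1161 Y93.1779
G1 X177.7282 Y82.5845
G1 X182.1161 Y71.9911
G1 X192.7095 Y67.6032
G1 X203.3029 Y71.9911
G1 X207.6908 Y82.5845
M5
G0 X0.0000 Y0.0000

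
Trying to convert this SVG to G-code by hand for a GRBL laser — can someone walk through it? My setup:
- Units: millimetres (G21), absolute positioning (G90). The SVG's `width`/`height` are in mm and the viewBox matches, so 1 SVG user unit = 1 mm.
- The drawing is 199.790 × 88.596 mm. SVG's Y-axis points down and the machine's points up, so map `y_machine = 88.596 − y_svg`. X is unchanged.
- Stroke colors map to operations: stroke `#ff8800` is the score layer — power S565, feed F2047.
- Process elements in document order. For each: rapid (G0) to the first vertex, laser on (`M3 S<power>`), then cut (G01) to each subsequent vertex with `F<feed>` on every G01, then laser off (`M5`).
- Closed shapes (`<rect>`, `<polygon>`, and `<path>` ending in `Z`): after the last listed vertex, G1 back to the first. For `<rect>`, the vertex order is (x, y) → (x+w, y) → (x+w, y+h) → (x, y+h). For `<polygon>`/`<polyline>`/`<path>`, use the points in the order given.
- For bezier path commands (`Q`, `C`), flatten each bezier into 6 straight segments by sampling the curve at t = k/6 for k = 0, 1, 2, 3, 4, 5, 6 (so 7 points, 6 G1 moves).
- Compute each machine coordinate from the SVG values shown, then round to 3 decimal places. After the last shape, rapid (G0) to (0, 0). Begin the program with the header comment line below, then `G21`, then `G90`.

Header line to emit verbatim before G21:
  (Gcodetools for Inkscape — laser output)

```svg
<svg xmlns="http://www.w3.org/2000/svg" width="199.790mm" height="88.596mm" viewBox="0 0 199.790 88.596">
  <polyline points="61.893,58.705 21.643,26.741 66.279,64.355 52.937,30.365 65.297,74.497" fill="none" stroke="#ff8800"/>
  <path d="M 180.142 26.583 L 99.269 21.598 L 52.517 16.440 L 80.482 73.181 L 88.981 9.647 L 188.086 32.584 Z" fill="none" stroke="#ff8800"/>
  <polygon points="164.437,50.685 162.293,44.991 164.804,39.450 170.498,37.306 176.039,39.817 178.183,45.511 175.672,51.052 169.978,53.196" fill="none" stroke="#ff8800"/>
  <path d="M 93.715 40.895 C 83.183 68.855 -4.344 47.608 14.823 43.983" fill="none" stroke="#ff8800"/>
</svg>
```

Since the viewBox matches the mm dimensions, user units are millimetres directly. The only transform is the Y-flip y_m = 88.596 − y_svg.

Shape 1 is a open polyline drawn with `<polyline>`. Its stroke #ff8800 means score at S565, F2047. After flipping Y the toolpath is (61.893,29.891) → (21.643,61.855) → (66.279,24.241) → (52.937,58.231) → (65.297,14.099).

Shape 2 is a closed polygon drawn with `<path>`. Its stroke #ff8800 means score at S565, F2047. After flipping Y the toolpath is (180.142,62.013) → (99.269,66.998) → (52.517,72.156) → (80.482,15.415) → (88.981,78.949) → (188.086,56.012) → (180.142,62.013), returning to the start.

Shape 3 is a regular polygon drawn with `<polygon>`. Its stroke #ff8800 means score at S565, F2047. After flipping Y the toolpath is (164.437,37.911) → (162.293,43.605) → (164.804,49.146) → (170.498,51.290) → (176.039,48.779) → (178.183,43.085) → (175.672,37.544) → (169.978,35.400) → (164.437,37.911), returning to the start.

Shape 4 is a cubic bezier drawn with `<path>`. Its stroke #ff8800 means score at S565, F2047. After flipping Y the toolpath is (93.715,47.701) → (82.883,37.512) → (64.321,33.668) → (43.132,34.313) → (24.417,37.589) → (13.280,41.641) → (14.823,44.613).

(Gcodetools for Inkscape — laser output)
G21
G90
G0 X61.893 Y29.891
M3 S565
G01 X21.643 Y61.855 F2047
G01 X66.279 Y24.241 F2047
G01 X52.937 Y58.231 F2047
G01 X65.297 Y14.099 F2047
M5
G0 X180.142 Y62.013
M3 S565
G01 X99.269 Y66.998 F2047
G01 X52.517 Y72.156 F2047
G01 X80.482 Y15.415 F2047
G01 X88.981 Y78.949 F2047
G01 X188.086 Y56.012 F2047
G01 X180.142 Y62.013 F2047
M5
G0 X164.437 Y37.911
M3 S565
G01 X162.293 Y43.605 F2047
G01 X164.804 Y49.146 F2047
G01 X170.498 Y51.290 F2047
G01 X176.039 Y48.779 F2047
G01 X178.183 Y43.085 F2047
G01 X175.672 Y37.544 F2047
G01 X169.978 Y35.400 F2047
G01 X164.437 Y37.911 F2047
M5
G0 X93.715 Y47.701
M3 S565
G01 X82.883 Y37.512 F2047
G01 X64.321 Y33.668 F2047
G01 X43.132 Y34.313 F2047
G01 X24.417 Y37.589 F2047
G01 X13.280 Y41.641 F2047
G01 X14.823 Y44.613 F2047
M5
G0 X0.000 Y0.000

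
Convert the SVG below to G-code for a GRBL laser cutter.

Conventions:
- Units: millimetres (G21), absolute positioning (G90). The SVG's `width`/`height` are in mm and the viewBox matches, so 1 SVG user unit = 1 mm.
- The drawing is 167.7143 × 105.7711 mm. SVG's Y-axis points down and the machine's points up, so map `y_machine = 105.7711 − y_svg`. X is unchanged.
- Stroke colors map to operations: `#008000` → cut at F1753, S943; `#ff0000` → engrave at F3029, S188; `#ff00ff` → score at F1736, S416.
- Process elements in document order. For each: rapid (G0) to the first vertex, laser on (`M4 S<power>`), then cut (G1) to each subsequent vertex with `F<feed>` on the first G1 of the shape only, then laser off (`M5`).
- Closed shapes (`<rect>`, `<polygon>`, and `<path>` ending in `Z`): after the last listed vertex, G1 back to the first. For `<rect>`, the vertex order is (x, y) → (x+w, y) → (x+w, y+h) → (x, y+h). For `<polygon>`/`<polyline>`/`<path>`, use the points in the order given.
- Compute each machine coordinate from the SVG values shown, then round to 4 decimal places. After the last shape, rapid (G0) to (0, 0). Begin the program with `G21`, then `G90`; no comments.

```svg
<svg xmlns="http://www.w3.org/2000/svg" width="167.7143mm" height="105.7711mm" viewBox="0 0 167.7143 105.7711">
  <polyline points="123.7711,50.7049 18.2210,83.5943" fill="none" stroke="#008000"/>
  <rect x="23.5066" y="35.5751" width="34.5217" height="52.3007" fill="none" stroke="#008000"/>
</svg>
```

G21
G90
G0 X123.7711 Y55.0662
M4 S943
G1 X18.2210 Y22.1768 F1753
M5
G0 X23.5066 Y70.1960
M4 S943
G1 X58.0283 Y70.1960 F1753
G1 X58.0283 Y17.8953
G1 X23.5066 Y17.8953
G1 X23.5066 Y70.1960
M5
G0 X0.0000 Y0.0000

viewBox `0 0 167.7143 105.7711` with mm width/height → 1 unit = 1 mm. Flip: y_m = 105.7711 − y_svg.

**Shape 1** — `<polyline>` line segment, stroke `#008000` → cut (S943, F1753). Machine vertices: (123.7711,55.0662) → (18.2210,22.1768). Open path.

**Shape 2** — `<rect>` rectangle, stroke `#008000` → cut (S943, F1753). Machine vertices: (23.5066,70.1960) → (58.0283,70.1960) → (58.0283,17.8953) → (23.5066,17.8953) → (23.5066,70.1960). Closed: final G1 returns to the first vertex.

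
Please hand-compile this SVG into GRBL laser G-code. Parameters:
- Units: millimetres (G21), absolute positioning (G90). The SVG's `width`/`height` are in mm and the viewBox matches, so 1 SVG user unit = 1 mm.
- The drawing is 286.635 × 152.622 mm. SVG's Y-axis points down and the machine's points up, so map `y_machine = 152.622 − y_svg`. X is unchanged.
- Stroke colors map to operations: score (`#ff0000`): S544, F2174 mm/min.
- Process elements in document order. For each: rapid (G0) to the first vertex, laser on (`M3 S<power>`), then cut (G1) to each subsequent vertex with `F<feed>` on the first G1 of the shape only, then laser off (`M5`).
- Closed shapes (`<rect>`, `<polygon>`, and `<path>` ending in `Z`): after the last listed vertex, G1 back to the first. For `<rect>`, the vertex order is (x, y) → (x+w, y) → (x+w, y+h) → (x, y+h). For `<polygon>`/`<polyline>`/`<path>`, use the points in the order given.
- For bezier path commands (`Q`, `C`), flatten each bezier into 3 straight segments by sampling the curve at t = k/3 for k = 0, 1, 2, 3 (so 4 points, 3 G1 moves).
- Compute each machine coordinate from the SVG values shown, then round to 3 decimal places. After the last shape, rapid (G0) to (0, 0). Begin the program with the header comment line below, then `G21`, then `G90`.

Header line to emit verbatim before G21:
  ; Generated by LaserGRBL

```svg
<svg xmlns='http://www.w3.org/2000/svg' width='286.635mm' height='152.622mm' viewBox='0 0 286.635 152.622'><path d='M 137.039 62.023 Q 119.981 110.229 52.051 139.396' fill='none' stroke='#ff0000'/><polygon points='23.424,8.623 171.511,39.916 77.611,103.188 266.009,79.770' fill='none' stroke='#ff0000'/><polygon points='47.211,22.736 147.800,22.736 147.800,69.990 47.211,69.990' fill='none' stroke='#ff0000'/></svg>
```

1 u = 1 mm; y_m = 152.622 − y.

[1] `<path>` quadratic bezier, #ff0000→score S544 F2174: (137.039,90.599) → (120.015,60.577) → (91.685,34.786) → (52.051,13.226)

[2] `<polygon>` closed polygon, #ff0000→score S544 F2174: (23.424,143.999) → (171.511,112.706) → (77.611,49.434) → (266.009,72.852) → (23.424,143.999) (closed)

[3] `<polygon>` rectangle, #ff0000→score S544 F2174: (47.211,129.886) → (147.800,129.886) → (147.800,82.632) → (47.211,82.632) → (47.211,129.886) (closed)

; Generated by LaserGRBL
G21
G90
G0 X137.039 Y90.599
M3 S544
G1 X120.015 Y60.577 F2174
G1 X91.685 Y34.786
G1 X52.051 Y13.226
M5
G0 X23.424 Y143.999
M3 S544
G1 X171.511 Y112.706 F2174
G1 X77.611 Y49.434
G1 X266.009 Y72.852
G1 X23.424 Y143.999
M5
G0 X47.211 Y129.886
M3 S544
G1 X147.800 Y129.886 F2174
G1 X147.800 Y82.632
G1 X47.211 Y82.632
G1 X47.211 Y129.886
M5
G0 X0.000 Y0.000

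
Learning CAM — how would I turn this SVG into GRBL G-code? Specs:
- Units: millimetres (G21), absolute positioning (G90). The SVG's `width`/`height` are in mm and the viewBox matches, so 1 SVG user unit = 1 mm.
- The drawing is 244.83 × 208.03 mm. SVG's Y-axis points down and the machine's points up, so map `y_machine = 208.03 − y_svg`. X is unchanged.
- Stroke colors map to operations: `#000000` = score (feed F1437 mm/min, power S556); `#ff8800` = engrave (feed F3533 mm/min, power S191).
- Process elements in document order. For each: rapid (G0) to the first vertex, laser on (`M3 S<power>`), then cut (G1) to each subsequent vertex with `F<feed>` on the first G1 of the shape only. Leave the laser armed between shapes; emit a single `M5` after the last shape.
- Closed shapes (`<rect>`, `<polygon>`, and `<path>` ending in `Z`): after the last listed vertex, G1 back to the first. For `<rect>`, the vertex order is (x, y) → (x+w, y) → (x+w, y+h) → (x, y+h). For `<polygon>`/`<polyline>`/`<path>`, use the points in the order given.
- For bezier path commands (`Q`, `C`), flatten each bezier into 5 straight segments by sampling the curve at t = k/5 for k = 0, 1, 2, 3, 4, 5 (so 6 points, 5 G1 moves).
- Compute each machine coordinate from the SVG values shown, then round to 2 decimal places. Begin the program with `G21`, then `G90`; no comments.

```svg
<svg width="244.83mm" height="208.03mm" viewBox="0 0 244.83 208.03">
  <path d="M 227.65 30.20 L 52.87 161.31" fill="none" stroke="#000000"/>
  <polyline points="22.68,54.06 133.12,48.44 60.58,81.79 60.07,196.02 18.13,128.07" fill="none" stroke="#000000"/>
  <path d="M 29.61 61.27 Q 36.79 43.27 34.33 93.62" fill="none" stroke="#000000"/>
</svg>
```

G21
G90
G0 X227.65 Y177.83
M3 S556
G1 X52.87 Y46.72 F1437
G0 X22.68 Y153.97
M3 S556
G1 X133.12 Y159.59 F1437
G1 X60.58 Y126.24
G1 X60.07 Y12.01
G1 X18.13 Y79.96
G0 X29.61 Y146.76
M3 S556
G1 X32.10 Y151.23 F1437
G1 X33.81 Y150.22
G1 X34.76 Y143.75
G1 X34.93 Y131.82
G1 X34.33 Y114.41
M5

Since the viewBox matches the mm dimensions, user units are millimetres directly. The only transform is the Y-flip y_m = 208.03 − y_svg.

Shape 1 is a line segment drawn with `<path>`. Its stroke #000000 means score at S556, F1437. After flipping Y the toolpath is (227.65,177.83) → (52.87,46.72).

Shape 2 is a open polyline drawn with `<polyline>`. Its stroke #000000 means score at S556, F1437. After flipping Y the toolpath is (22.68,153.97) → (133.12,159.59) → (60.58,126.24) → (60.07,12.01) → (18.13,79.96).

Shape 3 is a quadratic bezier drawn with `<path>`. Its stroke #000000 means score at S556, F1437. After flipping Y the toolpath is (29.61,146.76) → (32.10,151.23) → (33.81,150.22) → (34.76,143.75) → (34.93,131.82) → (34.33,114.41).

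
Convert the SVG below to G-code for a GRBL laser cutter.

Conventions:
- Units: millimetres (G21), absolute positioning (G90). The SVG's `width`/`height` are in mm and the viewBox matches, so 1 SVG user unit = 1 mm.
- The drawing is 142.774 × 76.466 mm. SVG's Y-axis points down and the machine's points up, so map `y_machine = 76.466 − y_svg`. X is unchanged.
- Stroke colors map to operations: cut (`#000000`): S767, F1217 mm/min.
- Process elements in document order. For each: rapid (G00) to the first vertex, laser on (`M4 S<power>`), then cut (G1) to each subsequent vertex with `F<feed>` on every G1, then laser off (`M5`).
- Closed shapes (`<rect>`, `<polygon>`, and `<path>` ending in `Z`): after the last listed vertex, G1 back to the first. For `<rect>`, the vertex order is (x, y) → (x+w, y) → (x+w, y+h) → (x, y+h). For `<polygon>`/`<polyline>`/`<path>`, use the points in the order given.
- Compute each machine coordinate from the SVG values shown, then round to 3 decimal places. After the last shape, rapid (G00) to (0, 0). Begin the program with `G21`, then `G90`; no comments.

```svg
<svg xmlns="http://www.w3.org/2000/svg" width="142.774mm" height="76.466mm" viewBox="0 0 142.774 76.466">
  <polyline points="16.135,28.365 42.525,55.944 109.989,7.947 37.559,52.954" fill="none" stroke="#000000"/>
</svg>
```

Since the viewBox matches the mm dimensions, user units are millimetres directly. The only transform is the Y-flip y_m = 76.466 − y_svg.

Shape 1 is a open polyline drawn with `<polyline>`. Its stroke #000000 means cut at S767, F1217. After flipping Y the toolpath is (16.135,48.101) → (42.525,20.522) → (109.989,68.519) → (37.559,23.512).

G21
G90
G00 X16.135 Y48.101
M4 S767
G1 X42.525 Y20.522 F1217
G1 X109.989 Y68.519 F1217
G1 X37.559 Y23.512 F1217
M5
G00 X0.000 Y0.000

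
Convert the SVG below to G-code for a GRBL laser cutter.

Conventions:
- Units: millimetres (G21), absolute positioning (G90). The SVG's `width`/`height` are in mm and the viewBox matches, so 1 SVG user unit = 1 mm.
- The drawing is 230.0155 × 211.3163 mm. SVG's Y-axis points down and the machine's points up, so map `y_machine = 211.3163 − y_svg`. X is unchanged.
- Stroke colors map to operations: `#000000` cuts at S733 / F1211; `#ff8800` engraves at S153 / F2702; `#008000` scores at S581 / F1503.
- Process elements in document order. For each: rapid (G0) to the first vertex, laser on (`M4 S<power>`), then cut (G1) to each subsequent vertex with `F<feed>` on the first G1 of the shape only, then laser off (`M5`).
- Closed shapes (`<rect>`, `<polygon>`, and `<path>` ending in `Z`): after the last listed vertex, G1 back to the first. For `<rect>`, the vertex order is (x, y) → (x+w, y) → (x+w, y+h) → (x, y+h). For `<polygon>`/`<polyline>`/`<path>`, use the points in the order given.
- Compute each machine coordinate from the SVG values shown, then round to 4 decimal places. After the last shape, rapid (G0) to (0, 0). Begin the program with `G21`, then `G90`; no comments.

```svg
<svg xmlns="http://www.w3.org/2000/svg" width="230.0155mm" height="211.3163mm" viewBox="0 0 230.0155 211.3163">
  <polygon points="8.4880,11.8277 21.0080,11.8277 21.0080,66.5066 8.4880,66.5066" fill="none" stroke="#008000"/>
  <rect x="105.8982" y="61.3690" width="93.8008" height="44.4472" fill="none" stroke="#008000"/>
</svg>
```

G21
G90
G0 X8.4880 Y199.4886
M4 S581
G1 X21.0080 Y199.4886 F1503
G1 X21.0080 Y144.8097
G1 X8.4880 Y144.8097
G1 X8.4880 Y199.4886
M5
G0 X105.8982 Y149.9473
M4 S581
G1 X199.6990 Y149.9473 F1503
G1 X199.6990 Y105.5001
G1 X105.8982 Y105.5001
G1 X105.8982 Y149.9473
M5
G0 X0.0000 Y0.0000

viewBox `0 0 230.0155 211.3163` with mm width/height → 1 unit = 1 mm. Flip: y_m = 211.3163 − y_svg.

**Shape 1** — `<polygon>` rectangle, stroke `#008000` → score (S581, F1503). Machine vertices: (8.4880,199.4886) → (21.0080,199.4886) → (21.0080,144.8097) → (8.4880,144.8097) → (8.4880,199.4886). Closed: final G1 returns to the first vertex.

**Shape 2** — `<rect>` rectangle, stroke `#008000` → score (S581, F1503). Machine vertices: (105.8982,149.9473) → (199.6990,149.9473) → (199.6990,105.5001) → (105.8982,105.5001) → (105.8982,149.9473). Closed: final G1 returns to the first vertex.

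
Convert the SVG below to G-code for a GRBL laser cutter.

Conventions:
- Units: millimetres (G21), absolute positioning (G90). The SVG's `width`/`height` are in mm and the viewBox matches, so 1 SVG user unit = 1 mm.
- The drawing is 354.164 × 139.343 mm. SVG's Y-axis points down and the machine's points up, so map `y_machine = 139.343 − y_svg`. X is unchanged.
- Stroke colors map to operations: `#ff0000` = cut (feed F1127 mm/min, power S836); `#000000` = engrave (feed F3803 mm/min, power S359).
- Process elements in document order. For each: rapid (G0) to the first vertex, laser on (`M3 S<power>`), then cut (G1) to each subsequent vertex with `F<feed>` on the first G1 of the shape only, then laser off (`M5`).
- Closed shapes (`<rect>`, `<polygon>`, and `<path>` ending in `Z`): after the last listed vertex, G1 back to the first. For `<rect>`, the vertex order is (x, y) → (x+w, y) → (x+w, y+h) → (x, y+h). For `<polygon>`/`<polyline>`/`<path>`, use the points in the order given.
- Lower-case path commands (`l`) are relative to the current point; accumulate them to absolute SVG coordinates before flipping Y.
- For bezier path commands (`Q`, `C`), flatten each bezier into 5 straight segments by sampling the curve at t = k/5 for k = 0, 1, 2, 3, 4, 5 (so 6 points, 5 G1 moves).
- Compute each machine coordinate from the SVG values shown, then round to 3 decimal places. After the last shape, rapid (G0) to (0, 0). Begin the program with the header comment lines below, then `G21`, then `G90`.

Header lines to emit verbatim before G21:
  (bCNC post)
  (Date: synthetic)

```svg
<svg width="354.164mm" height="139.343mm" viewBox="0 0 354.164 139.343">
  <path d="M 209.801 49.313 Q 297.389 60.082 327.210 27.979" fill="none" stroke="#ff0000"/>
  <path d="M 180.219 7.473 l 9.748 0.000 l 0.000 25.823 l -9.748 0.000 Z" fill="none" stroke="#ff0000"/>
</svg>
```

(bCNC post)
(Date: synthetic)
G21
G90
G0 X209.801 Y90.030
M3 S836
G1 X242.526 Y87.437 F1127
G1 X270.629 Y88.274
G1 X294.110 Y92.541
G1 X312.971 Y100.238
G1 X327.210 Y111.364
M5
G0 X180.219 Y131.870
M3 S836
G1 X189.967 Y131.870 F1127
G1 X189.967 Y106.047
G1 X180.219 Y106.047
G1 X180.219 Y131.870
M5
G0 X0.000 Y0.000

viewBox `0 0 354.164 139.343` with mm width/height → 1 unit = 1 mm. Flip: y_m = 139.343 − y_svg.

**Shape 1** — `<path>` quadratic bezier, stroke `#ff0000` → cut (S836, F1127). Control points (SVG): P0=(209.801,49.313), P1=(297.389,60.082), P2=(327.210,27.979); sampled at t=k/5. Machine vertices: (209.801,90.030) → (242.526,87.437) → (270.629,88.274) → (294.110,92.541) → (312.971,100.238) → (327.210,111.364). Open path.

**Shape 2** — `<path>` rectangle, stroke `#ff0000` → cut (S836, F1127). Machine vertices: (180.219,131.870) → (189.967,131.870) → (189.967,106.047) → (180.219,106.047) → (180.219,131.870). Closed: final G1 returns to the first vertex.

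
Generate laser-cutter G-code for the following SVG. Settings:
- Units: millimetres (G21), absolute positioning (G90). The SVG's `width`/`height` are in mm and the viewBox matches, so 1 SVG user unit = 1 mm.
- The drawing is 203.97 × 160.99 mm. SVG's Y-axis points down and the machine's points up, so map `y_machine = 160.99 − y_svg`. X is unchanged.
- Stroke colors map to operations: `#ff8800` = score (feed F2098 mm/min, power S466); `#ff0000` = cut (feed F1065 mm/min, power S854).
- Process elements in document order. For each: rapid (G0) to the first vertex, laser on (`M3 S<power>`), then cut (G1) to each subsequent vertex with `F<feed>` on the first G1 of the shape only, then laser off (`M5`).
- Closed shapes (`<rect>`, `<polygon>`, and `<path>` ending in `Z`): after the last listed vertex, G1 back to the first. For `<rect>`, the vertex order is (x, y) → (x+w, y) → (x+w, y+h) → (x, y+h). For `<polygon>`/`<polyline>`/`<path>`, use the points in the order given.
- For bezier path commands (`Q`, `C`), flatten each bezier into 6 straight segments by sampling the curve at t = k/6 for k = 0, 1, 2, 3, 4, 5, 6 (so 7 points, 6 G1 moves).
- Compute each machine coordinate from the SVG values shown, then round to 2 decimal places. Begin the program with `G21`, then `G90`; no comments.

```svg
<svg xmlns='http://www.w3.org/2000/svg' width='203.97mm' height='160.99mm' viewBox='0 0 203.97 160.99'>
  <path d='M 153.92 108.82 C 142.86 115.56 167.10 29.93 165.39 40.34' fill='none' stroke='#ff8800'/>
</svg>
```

1 u = 1 mm; y_m = 160.99 − y.

[1] `<path>` cubic bezier, #ff8800→score S466 F2098: (153.92,52.17) → (151.05,55.63) → (152.36,69.24) → (156.15,87.79) → (160.72,106.02) → (164.37,118.72) → (165.39,120.65)

G21
G90
G0 X153.92 Y52.17
M3 S466
G1 X151.05 Y55.63 F2098
G1 X152.36 Y69.24
G1 X156.15 Y87.79
G1 X160.72 Y106.02
G1 X164.37 Y118.72
G1 X165.39 Y120.65
M5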